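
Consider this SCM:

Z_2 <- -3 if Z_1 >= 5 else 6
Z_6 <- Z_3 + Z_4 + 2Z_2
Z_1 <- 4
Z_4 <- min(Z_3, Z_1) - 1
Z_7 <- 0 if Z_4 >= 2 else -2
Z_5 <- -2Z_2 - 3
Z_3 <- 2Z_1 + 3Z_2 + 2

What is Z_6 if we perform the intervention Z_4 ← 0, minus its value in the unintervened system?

Under do(Z_4=0), the mechanism Z_4 <- min(Z_3, Z_1) - 1 is discarded; Z_4 is fixed at 0.
Z_2 = -3 if Z_1 >= 5 else 6  [with Z_1=4]  = 6
Z_3 = 2Z_1 + 3Z_2 + 2  [with Z_1=4, Z_2=6]  = 28
Z_6 = Z_3 + Z_4 + 2Z_2  [with Z_3=28, Z_4=0, Z_2=6]  = 40
Without intervention: Z_2 = -3 if Z_1 >= 5 else 6  [with Z_1=4]  = 6; Z_3 = 2Z_1 + 3Z_2 + 2  [with Z_1=4, Z_2=6]  = 28; Z_4 = min(Z_3, Z_1) - 1  [with Z_3=28, Z_1=4]  = 3; Z_6 = Z_3 + Z_4 + 2Z_2  [with Z_3=28, Z_4=3, Z_2=6]  = 43.
Change = 40 − 43 = -3.

-3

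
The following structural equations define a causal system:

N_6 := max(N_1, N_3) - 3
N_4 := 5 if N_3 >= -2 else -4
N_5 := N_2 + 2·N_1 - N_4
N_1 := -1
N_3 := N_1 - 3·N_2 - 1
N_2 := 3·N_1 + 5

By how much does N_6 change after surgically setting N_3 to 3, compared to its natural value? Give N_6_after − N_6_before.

4

The intervention breaks the incoming arrows to N_3: N_3 := N_1 - 3·N_2 - 1 no longer applies, and N_3 = 3.
N_6 = max(N_1, N_3) - 3  [with N_1=-1, N_3=3]  = 0
Without intervention: N_2 = 3·N_1 + 5  [with N_1=-1]  = 2; N_3 = N_1 - 3·N_2 - 1  [with N_1=-1, N_2=2]  = -8; N_6 = max(N_1, N_3) - 3  [with N_1=-1, N_3=-8]  = -4.
Change = 0 − (-4) = 4.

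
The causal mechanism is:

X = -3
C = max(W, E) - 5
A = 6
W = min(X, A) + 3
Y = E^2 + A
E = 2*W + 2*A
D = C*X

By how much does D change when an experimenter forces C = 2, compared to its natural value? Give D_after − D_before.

15

Intervening sets C = 2 and removes its equation (C = max(W, E) - 5).
D = C*X  [with C=2, X=-3]  = -6
Without intervention: W = min(X, A) + 3  [with X=-3, A=6]  = 0; E = 2*W + 2*A  [with W=0, A=6]  = 12; C = max(W, E) - 5  [with W=0, E=12]  = 7; D = C*X  [with C=7, X=-3]  = -21.
Change = -6 − (-21) = 15.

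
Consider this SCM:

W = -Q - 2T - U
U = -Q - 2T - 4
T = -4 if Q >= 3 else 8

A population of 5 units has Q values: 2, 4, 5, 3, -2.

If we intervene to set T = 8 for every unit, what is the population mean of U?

-22.4

do(T=8) breaks T's dependence on Q. With T=8 fixed, U across the units is -22, -24, -25, -23, -18, mean -22.4.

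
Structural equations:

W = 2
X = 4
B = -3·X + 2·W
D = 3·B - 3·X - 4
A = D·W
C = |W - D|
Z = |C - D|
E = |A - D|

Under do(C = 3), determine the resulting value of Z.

43

Intervening sets C = 3 and removes its equation (C = |W - D|).
B = -3·X + 2·W  [with X=4, W=2]  = -8
D = 3·B - 3·X - 4  [with B=-8, X=4]  = -40
Z = |C - D|  [with C=3, D=-40]  = 43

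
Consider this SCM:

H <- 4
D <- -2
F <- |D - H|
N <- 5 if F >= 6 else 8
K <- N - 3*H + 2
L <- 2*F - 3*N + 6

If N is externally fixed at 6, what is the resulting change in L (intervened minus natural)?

-3

Under do(N=6), the mechanism N <- 5 if F >= 6 else 8 is discarded; N is fixed at 6.
F = |D - H|  [with D=-2, H=4]  = 6
L = 2*F - 3*N + 6  [with F=6, N=6]  = 0
Without intervention: F = |D - H|  [with D=-2, H=4]  = 6; N = 5 if F >= 6 else 8  [with F=6]  = 5; L = 2*F - 3*N + 6  [with F=6, N=5]  = 3.
Change = 0 − 3 = -3.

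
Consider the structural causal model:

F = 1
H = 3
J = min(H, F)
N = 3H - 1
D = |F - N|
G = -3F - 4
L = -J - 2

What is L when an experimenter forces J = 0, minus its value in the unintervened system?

1

The intervention breaks the incoming arrows to J: J = min(H, F) no longer applies, and J = 0.
L = -J - 2  [with J=0]  = -2
Without intervention: J = min(H, F)  [with H=3, F=1]  = 1; L = -J - 2  [with J=1]  = -3.
Change = -2 − (-3) = 1.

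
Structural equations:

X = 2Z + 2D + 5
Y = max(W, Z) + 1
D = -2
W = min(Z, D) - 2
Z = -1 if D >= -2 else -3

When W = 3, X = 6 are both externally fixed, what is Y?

The joint intervention fixes W = 3, X = 6, removing each variable's own equation.
Z = -1 if D >= -2 else -3  [with D=-2]  = -1
Y = max(W, Z) + 1  [with W=3, Z=-1]  = 4

4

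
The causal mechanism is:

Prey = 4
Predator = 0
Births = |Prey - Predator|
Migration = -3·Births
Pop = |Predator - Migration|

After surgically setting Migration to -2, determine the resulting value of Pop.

Intervening sets Migration = -2 and removes its equation (Migration = -3·Births).
Pop = |Predator - Migration|  [with Predator=0, Migration=-2]  = 2

2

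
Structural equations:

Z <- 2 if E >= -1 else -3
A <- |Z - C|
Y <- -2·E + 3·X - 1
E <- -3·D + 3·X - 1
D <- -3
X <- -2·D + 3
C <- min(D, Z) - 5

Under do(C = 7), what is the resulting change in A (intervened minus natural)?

-5

The intervention breaks the incoming arrows to C: C <- min(D, Z) - 5 no longer applies, and C = 7.
X = -2·D + 3  [with D=-3]  = 9
E = -3·D + 3·X - 1  [with D=-3, X=9]  = 35
Z = 2 if E >= -1 else -3  [with E=35]  = 2
A = |Z - C|  [with Z=2, C=7]  = 5
Without intervention: X = -2·D + 3  [with D=-3]  = 9; E = -3·D + 3·X - 1  [with D=-3, X=9]  = 35; Z = 2 if E >= -1 else -3  [with E=35]  = 2; C = min(D, Z) - 5  [with D=-3, Z=2]  = -8; A = |Z - C|  [with Z=2, C=-8]  = 10.
Change = 5 − 10 = -5.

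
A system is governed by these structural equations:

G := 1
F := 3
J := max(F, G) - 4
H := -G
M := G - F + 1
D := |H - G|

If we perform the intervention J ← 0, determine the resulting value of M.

do(J=0) replaces the equation J := max(F, G) - 4 with the constant J = 0.
M is not downstream of the intervention, so its value is determined by the original equations.
M = G - F + 1  [with G=1, F=3]  = -1

-1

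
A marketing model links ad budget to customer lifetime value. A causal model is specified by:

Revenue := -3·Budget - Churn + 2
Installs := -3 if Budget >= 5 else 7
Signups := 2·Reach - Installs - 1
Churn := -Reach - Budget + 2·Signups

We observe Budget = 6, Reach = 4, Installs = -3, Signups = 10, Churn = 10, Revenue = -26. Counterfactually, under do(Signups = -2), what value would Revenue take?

-2

Under do(Signups=-2), the mechanism Signups := 2·Reach - Installs - 1 is discarded; Signups is fixed at -2.
Churn = -Reach - Budget + 2·Signups  [with Reach=4, Budget=6, Signups=-2]  = -14
Revenue = -3·Budget - Churn + 2  [with Budget=6, Churn=-14]  = -2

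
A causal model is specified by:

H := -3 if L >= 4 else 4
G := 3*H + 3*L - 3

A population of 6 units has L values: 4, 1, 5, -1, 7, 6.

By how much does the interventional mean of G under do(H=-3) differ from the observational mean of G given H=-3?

-5.5

Under do(H=-3), H's equation is replaced by H=-3 for every unit. Per-unit G: 0, -9, 3, -15, 9, 6. Mean = -1.
Observing H=-3 restricts to units where H's equation naturally yields -3: L ∈ {4, 5, 7, 6}. In that subpopulation G = 0, 3, 9, 6, mean 4.5.
Difference = -1 − 4.5 = -5.5.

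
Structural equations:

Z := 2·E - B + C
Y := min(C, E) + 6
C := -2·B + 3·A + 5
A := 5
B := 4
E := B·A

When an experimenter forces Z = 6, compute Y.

18

do(Z=6) replaces the equation Z := 2·E - B + C with the constant Z = 6.
Since Y is not a descendant of the intervened variable, it is unaffected.
E = B·A  [with B=4, A=5]  = 20
C = -2·B + 3·A + 5  [with B=4, A=5]  = 12
Y = min(C, E) + 6  [with C=12, E=20]  = 18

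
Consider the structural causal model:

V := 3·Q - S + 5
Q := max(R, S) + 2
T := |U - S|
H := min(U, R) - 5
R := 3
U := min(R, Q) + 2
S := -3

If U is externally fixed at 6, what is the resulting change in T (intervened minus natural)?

1

The intervention breaks the incoming arrows to U: U := min(R, Q) + 2 no longer applies, and U = 6.
T = |U - S|  [with U=6, S=-3]  = 9
Without intervention: Q = max(R, S) + 2  [with R=3, S=-3]  = 5; U = min(R, Q) + 2  [with R=3, Q=5]  = 5; T = |U - S|  [with U=5, S=-3]  = 8.
Change = 9 − 8 = 1.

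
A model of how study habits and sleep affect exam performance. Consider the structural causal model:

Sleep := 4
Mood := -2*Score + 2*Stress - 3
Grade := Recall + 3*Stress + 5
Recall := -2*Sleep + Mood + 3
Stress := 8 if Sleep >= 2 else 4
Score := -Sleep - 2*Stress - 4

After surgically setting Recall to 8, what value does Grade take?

37

The intervention breaks the incoming arrows to Recall: Recall := -2*Sleep + Mood + 3 no longer applies, and Recall = 8.
Stress = 8 if Sleep >= 2 else 4  [with Sleep=4]  = 8
Grade = Recall + 3*Stress + 5  [with Recall=8, Stress=8]  = 37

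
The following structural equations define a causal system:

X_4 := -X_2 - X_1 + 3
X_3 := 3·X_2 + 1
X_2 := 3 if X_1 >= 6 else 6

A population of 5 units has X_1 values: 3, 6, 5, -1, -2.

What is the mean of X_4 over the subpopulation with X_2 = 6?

E[X_4|X_2=6] averages over only the 4 units with X_2=6 (X_1 = 3, 5, -1, -2): X_4 = -6, -8, -2, -1, mean -4.25.

-4.25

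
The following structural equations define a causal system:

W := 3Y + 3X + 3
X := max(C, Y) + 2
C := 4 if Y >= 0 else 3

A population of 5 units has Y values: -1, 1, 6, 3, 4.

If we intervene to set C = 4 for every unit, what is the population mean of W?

30

Every unit gets C=4 under the intervention. W values become 18, 24, 45, 30, 33; E[W|do(C=4)] = 30.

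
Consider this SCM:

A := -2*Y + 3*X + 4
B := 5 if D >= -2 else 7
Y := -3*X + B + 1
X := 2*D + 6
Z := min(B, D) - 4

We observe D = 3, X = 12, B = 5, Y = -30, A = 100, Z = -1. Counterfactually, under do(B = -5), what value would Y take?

The intervention breaks the incoming arrows to B: B := 5 if D >= -2 else 7 no longer applies, and B = -5.
X = 2*D + 6  [with D=3]  = 12
Y = -3*X + B + 1  [with X=12, B=-5]  = -40

-40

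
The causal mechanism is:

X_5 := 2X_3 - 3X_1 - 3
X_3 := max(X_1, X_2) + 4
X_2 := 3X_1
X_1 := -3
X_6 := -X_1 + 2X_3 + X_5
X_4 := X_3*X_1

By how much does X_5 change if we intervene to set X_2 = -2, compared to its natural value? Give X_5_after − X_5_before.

2

do(X_2=-2) replaces the equation X_2 := 3X_1 with the constant X_2 = -2.
X_3 = max(X_1, X_2) + 4  [with X_1=-3, X_2=-2]  = 2
X_5 = 2X_3 - 3X_1 - 3  [with X_3=2, X_1=-3]  = 10
Without intervention: X_2 = 3X_1  [with X_1=-3]  = -9; X_3 = max(X_1, X_2) + 4  [with X_1=-3, X_2=-9]  = 1; X_5 = 2X_3 - 3X_1 - 3  [with X_3=1, X_1=-3]  = 8.
Change = 10 − 8 = 2.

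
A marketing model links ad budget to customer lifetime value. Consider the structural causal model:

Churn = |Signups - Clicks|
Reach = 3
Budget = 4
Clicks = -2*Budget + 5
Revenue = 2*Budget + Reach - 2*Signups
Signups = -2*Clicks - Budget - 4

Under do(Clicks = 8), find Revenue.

The intervention breaks the incoming arrows to Clicks: Clicks = -2*Budget + 5 no longer applies, and Clicks = 8.
Signups = -2*Clicks - Budget - 4  [with Clicks=8, Budget=4]  = -24
Revenue = 2*Budget + Reach - 2*Signups  [with Budget=4, Reach=3, Signups=-24]  = 59

59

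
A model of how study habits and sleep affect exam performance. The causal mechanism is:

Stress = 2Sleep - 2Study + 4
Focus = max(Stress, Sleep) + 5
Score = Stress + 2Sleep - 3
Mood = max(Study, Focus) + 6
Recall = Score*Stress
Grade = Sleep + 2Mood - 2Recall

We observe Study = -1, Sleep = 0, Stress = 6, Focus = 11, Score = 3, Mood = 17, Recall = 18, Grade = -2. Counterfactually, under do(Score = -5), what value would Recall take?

-30

Under do(Score=-5), the mechanism Score = Stress + 2Sleep - 3 is discarded; Score is fixed at -5.
Stress = 2Sleep - 2Study + 4  [with Sleep=0, Study=-1]  = 6
Recall = Score*Stress  [with Score=-5, Stress=6]  = -30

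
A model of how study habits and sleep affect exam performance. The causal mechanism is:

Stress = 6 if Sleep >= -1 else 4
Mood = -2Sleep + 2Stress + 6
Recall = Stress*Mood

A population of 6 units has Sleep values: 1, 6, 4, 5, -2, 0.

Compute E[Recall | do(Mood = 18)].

102

do(Mood=18) breaks Mood's dependence on Sleep. With Mood=18 fixed, Recall across the units is 108, 108, 108, 108, 72, 108, mean 102.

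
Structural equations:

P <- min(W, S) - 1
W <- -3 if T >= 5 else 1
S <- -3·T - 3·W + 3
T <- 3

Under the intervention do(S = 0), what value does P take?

-1

The intervention breaks the incoming arrows to S: S <- -3·T - 3·W + 3 no longer applies, and S = 0.
W = -3 if T >= 5 else 1  [with T=3]  = 1
P = min(W, S) - 1  [with W=1, S=0]  = -1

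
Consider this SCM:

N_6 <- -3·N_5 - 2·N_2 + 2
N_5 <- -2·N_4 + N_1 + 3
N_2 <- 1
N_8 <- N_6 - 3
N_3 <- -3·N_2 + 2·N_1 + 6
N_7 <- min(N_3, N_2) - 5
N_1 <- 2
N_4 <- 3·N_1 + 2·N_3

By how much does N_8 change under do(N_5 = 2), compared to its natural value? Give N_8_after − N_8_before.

-111

do(N_5=2) replaces the equation N_5 <- -2·N_4 + N_1 + 3 with the constant N_5 = 2.
N_6 = -3·N_5 - 2·N_2 + 2  [with N_5=2, N_2=1]  = -6
N_8 = N_6 - 3  [with N_6=-6]  = -9
Without intervention: N_3 = -3·N_2 + 2·N_1 + 6  [with N_2=1, N_1=2]  = 7; N_4 = 3·N_1 + 2·N_3  [with N_1=2, N_3=7]  = 20; N_5 = -2·N_4 + N_1 + 3  [with N_4=20, N_1=2]  = -35; N_6 = -3·N_5 - 2·N_2 + 2  [with N_5=-35, N_2=1]  = 105; N_8 = N_6 - 3  [with N_6=105]  = 102.
Change = -9 − 102 = -111.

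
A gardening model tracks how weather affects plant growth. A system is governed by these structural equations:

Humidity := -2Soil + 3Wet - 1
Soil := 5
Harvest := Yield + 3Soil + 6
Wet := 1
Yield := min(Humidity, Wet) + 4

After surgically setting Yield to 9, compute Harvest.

Intervening sets Yield = 9 and removes its equation (Yield := min(Humidity, Wet) + 4).
Harvest = Yield + 3Soil + 6  [with Yield=9, Soil=5]  = 30

30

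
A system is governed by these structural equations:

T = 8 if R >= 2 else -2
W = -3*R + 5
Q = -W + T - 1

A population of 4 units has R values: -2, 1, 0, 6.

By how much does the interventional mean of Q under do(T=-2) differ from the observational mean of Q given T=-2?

Every unit gets T=-2 under the intervention. Q values become -14, -5, -8, 10; E[Q|do(T=-2)] = -4.25.
E[Q|T=-2] averages over only the 3 units with T=-2 (R = -2, 1, 0): Q = -14, -5, -8, mean -9.
Difference = -4.25 − (-9) = 4.75.

4.75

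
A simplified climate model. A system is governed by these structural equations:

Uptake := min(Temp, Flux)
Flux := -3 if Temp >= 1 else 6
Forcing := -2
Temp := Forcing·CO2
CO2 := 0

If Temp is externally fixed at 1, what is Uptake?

do(Temp=1) replaces the equation Temp := Forcing·CO2 with the constant Temp = 1.
Flux = -3 if Temp >= 1 else 6  [with Temp=1]  = -3
Uptake = min(Temp, Flux)  [with Temp=1, Flux=-3]  = -3

-3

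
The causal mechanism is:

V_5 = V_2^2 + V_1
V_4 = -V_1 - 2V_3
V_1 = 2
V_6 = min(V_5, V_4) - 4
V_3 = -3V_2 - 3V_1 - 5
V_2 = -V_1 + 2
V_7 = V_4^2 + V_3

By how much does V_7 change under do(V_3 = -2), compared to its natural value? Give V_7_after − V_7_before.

-387

The intervention breaks the incoming arrows to V_3: V_3 = -3V_2 - 3V_1 - 5 no longer applies, and V_3 = -2.
V_4 = -V_1 - 2V_3  [with V_1=2, V_3=-2]  = 2
V_7 = V_4^2 + V_3  [with V_4=2, V_3=-2]  = 2
Without intervention: V_2 = -V_1 + 2  [with V_1=2]  = 0; V_3 = -3V_2 - 3V_1 - 5  [with V_2=0, V_1=2]  = -11; V_4 = -V_1 - 2V_3  [with V_1=2, V_3=-11]  = 20; V_7 = V_4^2 + V_3  [with V_4=20, V_3=-11]  = 389.
Change = 2 − 389 = -387.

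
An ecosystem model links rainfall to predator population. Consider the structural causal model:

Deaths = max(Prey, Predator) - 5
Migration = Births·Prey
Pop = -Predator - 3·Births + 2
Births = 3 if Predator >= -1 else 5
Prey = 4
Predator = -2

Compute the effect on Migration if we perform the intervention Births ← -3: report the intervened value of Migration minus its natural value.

-32

do(Births=-3) replaces the equation Births = 3 if Predator >= -1 else 5 with the constant Births = -3.
Migration = Births·Prey  [with Births=-3, Prey=4]  = -12
Without intervention: Births = 3 if Predator >= -1 else 5  [with Predator=-2]  = 5; Migration = Births·Prey  [with Births=5, Prey=4]  = 20.
Change = -12 − 20 = -32.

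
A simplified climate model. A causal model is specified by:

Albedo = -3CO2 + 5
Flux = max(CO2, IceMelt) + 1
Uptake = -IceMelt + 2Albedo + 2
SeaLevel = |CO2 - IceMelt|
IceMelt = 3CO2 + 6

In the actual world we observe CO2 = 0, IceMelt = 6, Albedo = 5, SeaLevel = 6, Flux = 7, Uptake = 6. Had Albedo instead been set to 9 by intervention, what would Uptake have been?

The intervention breaks the incoming arrows to Albedo: Albedo = -3CO2 + 5 no longer applies, and Albedo = 9.
IceMelt = 3CO2 + 6  [with CO2=0]  = 6
Uptake = -IceMelt + 2Albedo + 2  [with IceMelt=6, Albedo=9]  = 14

14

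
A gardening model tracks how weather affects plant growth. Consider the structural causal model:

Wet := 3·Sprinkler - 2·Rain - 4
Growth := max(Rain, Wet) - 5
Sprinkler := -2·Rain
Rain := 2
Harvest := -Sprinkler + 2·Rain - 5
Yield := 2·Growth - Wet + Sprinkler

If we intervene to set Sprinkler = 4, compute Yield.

do(Sprinkler=4) replaces the equation Sprinkler := -2·Rain with the constant Sprinkler = 4.
Wet = 3·Sprinkler - 2·Rain - 4  [with Sprinkler=4, Rain=2]  = 4
Growth = max(Rain, Wet) - 5  [with Rain=2, Wet=4]  = -1
Yield = 2·Growth - Wet + Sprinkler  [with Growth=-1, Wet=4, Sprinkler=4]  = -2

-2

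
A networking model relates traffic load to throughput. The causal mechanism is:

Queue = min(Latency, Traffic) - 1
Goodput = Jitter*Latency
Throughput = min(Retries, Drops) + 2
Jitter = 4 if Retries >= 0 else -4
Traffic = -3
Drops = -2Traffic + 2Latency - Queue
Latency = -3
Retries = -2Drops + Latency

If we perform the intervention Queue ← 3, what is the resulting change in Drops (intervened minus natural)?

The intervention breaks the incoming arrows to Queue: Queue = min(Latency, Traffic) - 1 no longer applies, and Queue = 3.
Drops = -2Traffic + 2Latency - Queue  [with Traffic=-3, Latency=-3, Queue=3]  = -3
Without intervention: Queue = min(Latency, Traffic) - 1  [with Latency=-3, Traffic=-3]  = -4; Drops = -2Traffic + 2Latency - Queue  [with Traffic=-3, Latency=-3, Queue=-4]  = 4.
Change = -3 − 4 = -7.

-7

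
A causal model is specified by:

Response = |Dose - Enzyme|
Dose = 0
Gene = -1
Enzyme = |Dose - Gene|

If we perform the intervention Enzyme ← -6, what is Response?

6

The intervention breaks the incoming arrows to Enzyme: Enzyme = |Dose - Gene| no longer applies, and Enzyme = -6.
Response = |Dose - Enzyme|  [with Dose=0, Enzyme=-6]  = 6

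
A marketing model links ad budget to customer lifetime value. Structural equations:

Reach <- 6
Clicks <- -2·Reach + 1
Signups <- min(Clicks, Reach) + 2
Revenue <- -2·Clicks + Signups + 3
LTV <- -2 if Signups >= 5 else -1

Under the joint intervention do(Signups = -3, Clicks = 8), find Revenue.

The joint intervention fixes Signups = -3, Clicks = 8, removing each variable's own equation.
Revenue = -2·Clicks + Signups + 3  [with Clicks=8, Signups=-3]  = -16

-16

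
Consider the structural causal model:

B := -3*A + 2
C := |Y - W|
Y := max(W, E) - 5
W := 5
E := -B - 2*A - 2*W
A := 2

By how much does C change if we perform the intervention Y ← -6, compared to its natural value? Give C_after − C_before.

The intervention breaks the incoming arrows to Y: Y := max(W, E) - 5 no longer applies, and Y = -6.
C = |Y - W|  [with Y=-6, W=5]  = 11
Without intervention: B = -3*A + 2  [with A=2]  = -4; E = -B - 2*A - 2*W  [with B=-4, A=2, W=5]  = -10; Y = max(W, E) - 5  [with W=5, E=-10]  = 0; C = |Y - W|  [with Y=0, W=5]  = 5.
Change = 11 − 5 = 6.

6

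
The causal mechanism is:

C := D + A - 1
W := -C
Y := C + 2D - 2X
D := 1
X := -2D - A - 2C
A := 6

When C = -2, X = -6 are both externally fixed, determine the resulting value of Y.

Setting C = -2, X = -6 by intervention discards those variables' equations.
Y = C + 2D - 2X  [with C=-2, D=1, X=-6]  = 12

12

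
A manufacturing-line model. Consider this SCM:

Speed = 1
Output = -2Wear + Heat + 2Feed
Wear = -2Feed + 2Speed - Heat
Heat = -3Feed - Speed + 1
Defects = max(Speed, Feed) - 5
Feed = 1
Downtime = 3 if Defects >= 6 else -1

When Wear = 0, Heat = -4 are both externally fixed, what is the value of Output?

The joint intervention fixes Wear = 0, Heat = -4, removing each variable's own equation.
Output = -2Wear + Heat + 2Feed  [with Wear=0, Heat=-4, Feed=1]  = -2

-2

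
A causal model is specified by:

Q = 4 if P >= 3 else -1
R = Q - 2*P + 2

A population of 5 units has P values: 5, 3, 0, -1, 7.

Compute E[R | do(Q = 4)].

0.4

The intervention sets Q=4 in all 5 units regardless of P. Recomputing R per unit gives -4, 0, 6, 8, -8; average 0.4.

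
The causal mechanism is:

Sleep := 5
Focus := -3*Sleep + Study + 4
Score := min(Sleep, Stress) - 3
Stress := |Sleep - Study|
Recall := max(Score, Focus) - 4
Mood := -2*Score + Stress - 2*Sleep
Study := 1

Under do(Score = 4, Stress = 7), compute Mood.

The joint intervention fixes Score = 4, Stress = 7, removing each variable's own equation.
Mood = -2*Score + Stress - 2*Sleep  [with Score=4, Stress=7, Sleep=5]  = -11

-11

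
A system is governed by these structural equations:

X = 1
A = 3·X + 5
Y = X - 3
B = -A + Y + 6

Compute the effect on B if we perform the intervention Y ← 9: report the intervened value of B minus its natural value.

The intervention breaks the incoming arrows to Y: Y = X - 3 no longer applies, and Y = 9.
A = 3·X + 5  [with X=1]  = 8
B = -A + Y + 6  [with A=8, Y=9]  = 7
Without intervention: A = 3·X + 5  [with X=1]  = 8; Y = X - 3  [with X=1]  = -2; B = -A + Y + 6  [with A=8, Y=-2]  = -4.
Change = 7 − (-4) = 11.

11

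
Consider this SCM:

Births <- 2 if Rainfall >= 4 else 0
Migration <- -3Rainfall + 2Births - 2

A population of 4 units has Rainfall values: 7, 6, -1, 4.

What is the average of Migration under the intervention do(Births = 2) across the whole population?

do(Births=2) breaks Births's dependence on Rainfall. With Births=2 fixed, Migration across the units is -19, -16, 5, -10, mean -10.

-10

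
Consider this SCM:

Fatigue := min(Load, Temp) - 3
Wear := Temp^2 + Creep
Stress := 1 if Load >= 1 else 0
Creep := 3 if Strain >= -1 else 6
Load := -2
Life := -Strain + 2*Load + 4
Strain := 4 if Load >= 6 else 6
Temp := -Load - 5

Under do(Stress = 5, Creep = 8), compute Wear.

Setting Stress = 5, Creep = 8 by intervention discards those variables' equations.
Temp = -Load - 5  [with Load=-2]  = -3
Wear = Temp^2 + Creep  [with Temp=-3, Creep=8]  = 17

17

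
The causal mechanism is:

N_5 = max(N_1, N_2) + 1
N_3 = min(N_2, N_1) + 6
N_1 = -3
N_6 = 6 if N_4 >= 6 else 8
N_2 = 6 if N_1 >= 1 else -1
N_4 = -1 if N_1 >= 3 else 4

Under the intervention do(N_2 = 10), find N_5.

11

do(N_2=10) replaces the equation N_2 = 6 if N_1 >= 1 else -1 with the constant N_2 = 10.
N_5 = max(N_1, N_2) + 1  [with N_1=-3, N_2=10]  = 11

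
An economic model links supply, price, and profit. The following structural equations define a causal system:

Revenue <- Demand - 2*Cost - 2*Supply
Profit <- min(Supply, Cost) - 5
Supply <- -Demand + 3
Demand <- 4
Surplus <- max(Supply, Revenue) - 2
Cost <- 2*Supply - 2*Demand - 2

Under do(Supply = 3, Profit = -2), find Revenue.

6

The joint intervention fixes Supply = 3, Profit = -2, removing each variable's own equation.
Cost = 2*Supply - 2*Demand - 2  [with Supply=3, Demand=4]  = -4
Revenue = Demand - 2*Cost - 2*Supply  [with Demand=4, Cost=-4, Supply=3]  = 6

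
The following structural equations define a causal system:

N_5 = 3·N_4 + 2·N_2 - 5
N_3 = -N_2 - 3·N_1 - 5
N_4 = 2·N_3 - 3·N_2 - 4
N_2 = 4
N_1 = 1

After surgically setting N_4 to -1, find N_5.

0

Intervening sets N_4 = -1 and removes its equation (N_4 = 2·N_3 - 3·N_2 - 4).
N_5 = 3·N_4 + 2·N_2 - 5  [with N_4=-1, N_2=4]  = 0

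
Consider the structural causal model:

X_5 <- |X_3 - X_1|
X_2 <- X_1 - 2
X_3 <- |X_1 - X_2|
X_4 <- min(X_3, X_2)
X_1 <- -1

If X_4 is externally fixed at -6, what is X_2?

The intervention breaks the incoming arrows to X_4: X_4 <- min(X_3, X_2) no longer applies, and X_4 = -6.
Since X_2 is not a descendant of the intervened variable, it is unaffected.
X_2 = X_1 - 2  [with X_1=-1]  = -3

-3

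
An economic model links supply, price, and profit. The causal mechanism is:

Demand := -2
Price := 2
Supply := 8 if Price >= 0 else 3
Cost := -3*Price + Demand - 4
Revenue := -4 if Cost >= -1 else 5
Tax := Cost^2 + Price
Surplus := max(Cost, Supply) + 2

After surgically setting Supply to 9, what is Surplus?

The intervention breaks the incoming arrows to Supply: Supply := 8 if Price >= 0 else 3 no longer applies, and Supply = 9.
Cost = -3*Price + Demand - 4  [with Price=2, Demand=-2]  = -12
Surplus = max(Cost, Supply) + 2  [with Cost=-12, Supply=9]  = 11

11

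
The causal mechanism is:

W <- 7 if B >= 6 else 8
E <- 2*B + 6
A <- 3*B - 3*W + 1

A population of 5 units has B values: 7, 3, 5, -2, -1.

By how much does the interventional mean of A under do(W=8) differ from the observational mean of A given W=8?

The intervention sets W=8 in all 5 units regardless of B. Recomputing A per unit gives -2, -14, -8, -29, -26; average -15.8.
Conditioning on W=8 selects the 4 unit(s) with B ∈ {3, 5, -2, -1}. Their A values: -14, -8, -29, -26. Mean = -19.25.
Difference = -15.8 − (-19.25) = 3.45.

3.45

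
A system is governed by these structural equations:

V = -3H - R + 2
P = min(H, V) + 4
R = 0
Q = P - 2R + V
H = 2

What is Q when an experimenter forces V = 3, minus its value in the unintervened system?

do(V=3) replaces the equation V = -3H - R + 2 with the constant V = 3.
P = min(H, V) + 4  [with H=2, V=3]  = 6
Q = P - 2R + V  [with P=6, R=0, V=3]  = 9
Without intervention: V = -3H - R + 2  [with H=2, R=0]  = -4; P = min(H, V) + 4  [with H=2, V=-4]  = 0; Q = P - 2R + V  [with P=0, R=0, V=-4]  = -4.
Change = 9 − (-4) = 13.

13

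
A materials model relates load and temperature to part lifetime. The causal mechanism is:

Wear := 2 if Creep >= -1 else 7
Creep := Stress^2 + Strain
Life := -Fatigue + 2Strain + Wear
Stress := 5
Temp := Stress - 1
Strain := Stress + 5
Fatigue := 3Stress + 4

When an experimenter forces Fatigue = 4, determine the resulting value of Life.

18

Intervening sets Fatigue = 4 and removes its equation (Fatigue := 3Stress + 4).
Strain = Stress + 5  [with Stress=5]  = 10
Creep = Stress^2 + Strain  [with Stress=5, Strain=10]  = 35
Wear = 2 if Creep >= -1 else 7  [with Creep=35]  = 2
Life = -Fatigue + 2Strain + Wear  [with Fatigue=4, Strain=10, Wear=2]  = 18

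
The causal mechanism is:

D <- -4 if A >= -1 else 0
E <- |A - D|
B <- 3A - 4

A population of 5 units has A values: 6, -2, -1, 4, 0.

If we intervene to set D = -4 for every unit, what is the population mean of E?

Every unit gets D=-4 under the intervention. E values become 10, 2, 3, 8, 4; E[E|do(D=-4)] = 5.4.

5.4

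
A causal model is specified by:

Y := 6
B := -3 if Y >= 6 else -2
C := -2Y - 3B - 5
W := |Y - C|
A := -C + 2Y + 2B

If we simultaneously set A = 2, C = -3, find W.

Under do(A = 2, C = -3), each intervened variable's structural equation is replaced by its fixed value.
W = |Y - C|  [with Y=6, C=-3]  = 9

9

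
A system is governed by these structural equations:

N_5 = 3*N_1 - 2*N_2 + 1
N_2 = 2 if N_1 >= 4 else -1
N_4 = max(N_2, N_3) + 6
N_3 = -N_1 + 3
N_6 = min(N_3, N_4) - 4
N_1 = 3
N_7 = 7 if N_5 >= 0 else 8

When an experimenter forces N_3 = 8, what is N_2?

-1

Under do(N_3=8), the mechanism N_3 = -N_1 + 3 is discarded; N_3 is fixed at 8.
Since N_2 is not a descendant of the intervened variable, it is unaffected.
N_2 = 2 if N_1 >= 4 else -1  [with N_1=3]  = -1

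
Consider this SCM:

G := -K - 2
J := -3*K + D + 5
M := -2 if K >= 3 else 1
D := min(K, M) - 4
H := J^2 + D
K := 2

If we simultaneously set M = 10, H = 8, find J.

-3

Setting M = 10, H = 8 by intervention discards those variables' equations.
D = min(K, M) - 4  [with K=2, M=10]  = -2
J = -3*K + D + 5  [with K=2, D=-2]  = -3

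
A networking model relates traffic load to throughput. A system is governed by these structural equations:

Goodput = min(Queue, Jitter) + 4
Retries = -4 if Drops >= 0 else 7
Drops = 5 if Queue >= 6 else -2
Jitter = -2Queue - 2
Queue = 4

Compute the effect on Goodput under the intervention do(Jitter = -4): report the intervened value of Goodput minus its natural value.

Intervening sets Jitter = -4 and removes its equation (Jitter = -2Queue - 2).
Goodput = min(Queue, Jitter) + 4  [with Queue=4, Jitter=-4]  = 0
Without intervention: Jitter = -2Queue - 2  [with Queue=4]  = -10; Goodput = min(Queue, Jitter) + 4  [with Queue=4, Jitter=-10]  = -6.
Change = 0 − (-6) = 6.

6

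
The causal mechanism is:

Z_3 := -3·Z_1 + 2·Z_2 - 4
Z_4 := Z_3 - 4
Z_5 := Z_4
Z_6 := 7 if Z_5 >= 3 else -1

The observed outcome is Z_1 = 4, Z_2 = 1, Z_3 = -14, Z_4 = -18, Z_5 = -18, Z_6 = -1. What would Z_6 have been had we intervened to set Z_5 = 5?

7

The intervention breaks the incoming arrows to Z_5: Z_5 := Z_4 no longer applies, and Z_5 = 5.
Z_6 = 7 if Z_5 >= 3 else -1  [with Z_5=5]  = 7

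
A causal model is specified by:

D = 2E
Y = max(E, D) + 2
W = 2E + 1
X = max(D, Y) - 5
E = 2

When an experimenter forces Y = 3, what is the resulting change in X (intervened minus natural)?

The intervention breaks the incoming arrows to Y: Y = max(E, D) + 2 no longer applies, and Y = 3.
D = 2E  [with E=2]  = 4
X = max(D, Y) - 5  [with D=4, Y=3]  = -1
Without intervention: D = 2E  [with E=2]  = 4; Y = max(E, D) + 2  [with E=2, D=4]  = 6; X = max(D, Y) - 5  [with D=4, Y=6]  = 1.
Change = -1 − 1 = -2.

-2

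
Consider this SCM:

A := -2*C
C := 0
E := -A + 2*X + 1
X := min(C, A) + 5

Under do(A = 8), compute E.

Under do(A=8), the mechanism A := -2*C is discarded; A is fixed at 8.
X = min(C, A) + 5  [with C=0, A=8]  = 5
E = -A + 2*X + 1  [with A=8, X=5]  = 3

3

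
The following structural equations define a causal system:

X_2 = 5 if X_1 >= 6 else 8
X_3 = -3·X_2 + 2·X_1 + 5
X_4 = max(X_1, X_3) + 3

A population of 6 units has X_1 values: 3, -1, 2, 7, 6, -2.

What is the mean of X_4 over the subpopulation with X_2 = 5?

Observing X_2=5 restricts to units where X_2's equation naturally yields 5: X_1 ∈ {7, 6}. In that subpopulation X_4 = 10, 9, mean 9.5.

9.5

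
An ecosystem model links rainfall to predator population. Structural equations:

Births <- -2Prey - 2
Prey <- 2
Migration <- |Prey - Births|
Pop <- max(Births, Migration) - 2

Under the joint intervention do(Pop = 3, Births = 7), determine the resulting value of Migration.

5

Setting Pop = 3, Births = 7 by intervention discards those variables' equations.
Migration = |Prey - Births|  [with Prey=2, Births=7]  = 5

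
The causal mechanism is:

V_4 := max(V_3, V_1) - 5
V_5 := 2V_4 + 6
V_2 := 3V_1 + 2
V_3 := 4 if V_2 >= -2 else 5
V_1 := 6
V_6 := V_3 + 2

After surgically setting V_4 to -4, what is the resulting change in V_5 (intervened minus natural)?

-10

Intervening sets V_4 = -4 and removes its equation (V_4 := max(V_3, V_1) - 5).
V_5 = 2V_4 + 6  [with V_4=-4]  = -2
Without intervention: V_2 = 3V_1 + 2  [with V_1=6]  = 20; V_3 = 4 if V_2 >= -2 else 5  [with V_2=20]  = 4; V_4 = max(V_3, V_1) - 5  [with V_3=4, V_1=6]  = 1; V_5 = 2V_4 + 6  [with V_4=1]  = 8.
Change = -2 − 8 = -10.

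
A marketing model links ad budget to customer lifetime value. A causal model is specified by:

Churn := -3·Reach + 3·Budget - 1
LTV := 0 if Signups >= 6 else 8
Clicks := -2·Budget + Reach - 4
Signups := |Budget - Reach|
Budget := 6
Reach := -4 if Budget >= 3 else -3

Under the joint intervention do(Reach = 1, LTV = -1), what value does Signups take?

The joint intervention fixes Reach = 1, LTV = -1, removing each variable's own equation.
Signups = |Budget - Reach|  [with Budget=6, Reach=1]  = 5

5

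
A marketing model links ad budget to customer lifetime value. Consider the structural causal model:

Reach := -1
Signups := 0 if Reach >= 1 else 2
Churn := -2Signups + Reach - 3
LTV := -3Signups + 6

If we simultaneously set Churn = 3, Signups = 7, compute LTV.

The joint intervention fixes Churn = 3, Signups = 7, removing each variable's own equation.
LTV = -3Signups + 6  [with Signups=7]  = -15

-15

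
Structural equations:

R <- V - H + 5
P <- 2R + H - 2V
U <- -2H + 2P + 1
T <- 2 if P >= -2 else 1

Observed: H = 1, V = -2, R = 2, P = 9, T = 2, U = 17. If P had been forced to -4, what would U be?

-9

Under do(P=-4), the mechanism P <- 2R + H - 2V is discarded; P is fixed at -4.
U = -2H + 2P + 1  [with H=1, P=-4]  = -9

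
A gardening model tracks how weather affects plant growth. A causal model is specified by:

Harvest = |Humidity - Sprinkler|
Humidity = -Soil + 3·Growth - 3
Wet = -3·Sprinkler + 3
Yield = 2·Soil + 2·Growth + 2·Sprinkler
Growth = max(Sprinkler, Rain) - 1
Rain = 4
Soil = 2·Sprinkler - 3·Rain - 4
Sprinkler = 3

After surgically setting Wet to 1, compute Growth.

Intervening sets Wet = 1 and removes its equation (Wet = -3·Sprinkler + 3).
No directed path runs from Wet to Growth, so Growth keeps its natural value.
Growth = max(Sprinkler, Rain) - 1  [with Sprinkler=3, Rain=4]  = 3

3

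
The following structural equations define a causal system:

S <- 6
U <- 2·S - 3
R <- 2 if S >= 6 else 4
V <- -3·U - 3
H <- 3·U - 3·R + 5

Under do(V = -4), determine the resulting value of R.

Under do(V=-4), the mechanism V <- -3·U - 3 is discarded; V is fixed at -4.
Since R is not a descendant of the intervened variable, it is unaffected.
R = 2 if S >= 6 else 4  [with S=6]  = 2

2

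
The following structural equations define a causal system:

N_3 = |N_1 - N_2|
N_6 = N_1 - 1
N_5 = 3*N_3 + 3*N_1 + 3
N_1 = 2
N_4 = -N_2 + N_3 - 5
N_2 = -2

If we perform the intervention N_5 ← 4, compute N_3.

do(N_5=4) replaces the equation N_5 = 3*N_3 + 3*N_1 + 3 with the constant N_5 = 4.
N_3 is not downstream of the intervention, so its value is determined by the original equations.
N_3 = |N_1 - N_2|  [with N_1=2, N_2=-2]  = 4

4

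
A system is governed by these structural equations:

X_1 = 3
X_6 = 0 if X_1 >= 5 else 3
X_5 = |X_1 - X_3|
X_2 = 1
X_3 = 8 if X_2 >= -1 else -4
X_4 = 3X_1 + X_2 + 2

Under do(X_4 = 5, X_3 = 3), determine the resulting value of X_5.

The joint intervention fixes X_4 = 5, X_3 = 3, removing each variable's own equation.
X_5 = |X_1 - X_3|  [with X_1=3, X_3=3]  = 0

0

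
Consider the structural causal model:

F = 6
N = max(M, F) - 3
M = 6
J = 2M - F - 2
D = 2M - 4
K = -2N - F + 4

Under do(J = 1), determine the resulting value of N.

Under do(J=1), the mechanism J = 2M - F - 2 is discarded; J is fixed at 1.
Since N is not a descendant of the intervened variable, it is unaffected.
N = max(M, F) - 3  [with M=6, F=6]  = 3

3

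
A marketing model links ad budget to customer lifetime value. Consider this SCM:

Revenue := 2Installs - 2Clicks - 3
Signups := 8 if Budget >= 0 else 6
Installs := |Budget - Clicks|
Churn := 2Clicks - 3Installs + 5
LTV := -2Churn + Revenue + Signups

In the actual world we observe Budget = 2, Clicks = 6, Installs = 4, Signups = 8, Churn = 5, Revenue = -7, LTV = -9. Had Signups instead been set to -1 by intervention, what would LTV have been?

The intervention breaks the incoming arrows to Signups: Signups := 8 if Budget >= 0 else 6 no longer applies, and Signups = -1.
Installs = |Budget - Clicks|  [with Budget=2, Clicks=6]  = 4
Churn = 2Clicks - 3Installs + 5  [with Clicks=6, Installs=4]  = 5
Revenue = 2Installs - 2Clicks - 3  [with Installs=4, Clicks=6]  = -7
LTV = -2Churn + Revenue + Signups  [with Churn=5, Revenue=-7, Signups=-1]  = -18

-18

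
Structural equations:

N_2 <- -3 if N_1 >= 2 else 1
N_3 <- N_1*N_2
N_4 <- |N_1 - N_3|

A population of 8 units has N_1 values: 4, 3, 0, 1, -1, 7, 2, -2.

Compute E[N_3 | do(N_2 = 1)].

Every unit gets N_2=1 under the intervention. N_3 values become 4, 3, 0, 1, -1, 7, 2, -2; E[N_3|do(N_2=1)] = 1.75.

1.75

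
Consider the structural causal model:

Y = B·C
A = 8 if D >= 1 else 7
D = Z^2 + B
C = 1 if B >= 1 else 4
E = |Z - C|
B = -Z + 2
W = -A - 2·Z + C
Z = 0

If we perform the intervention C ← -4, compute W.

-12

The intervention breaks the incoming arrows to C: C = 1 if B >= 1 else 4 no longer applies, and C = -4.
B = -Z + 2  [with Z=0]  = 2
D = Z^2 + B  [with Z=0, B=2]  = 2
A = 8 if D >= 1 else 7  [with D=2]  = 8
W = -A - 2·Z + C  [with A=8, Z=0, C=-4]  = -12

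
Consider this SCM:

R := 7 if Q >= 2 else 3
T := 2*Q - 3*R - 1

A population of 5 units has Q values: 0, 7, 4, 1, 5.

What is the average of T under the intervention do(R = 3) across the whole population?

-3.2

Every unit gets R=3 under the intervention. T values become -10, 4, -2, -8, 0; E[T|do(R=3)] = -3.2.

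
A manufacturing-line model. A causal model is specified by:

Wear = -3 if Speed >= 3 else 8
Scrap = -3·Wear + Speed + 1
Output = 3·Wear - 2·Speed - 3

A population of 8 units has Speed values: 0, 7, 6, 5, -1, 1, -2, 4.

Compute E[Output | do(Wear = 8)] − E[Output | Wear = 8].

-6

do(Wear=8) breaks Wear's dependence on Speed. With Wear=8 fixed, Output across the units is 21, 7, 9, 11, 23, 19, 25, 13, mean 16.
Conditioning on Wear=8 selects the 4 unit(s) with Speed ∈ {0, -1, 1, -2}. Their Output values: 21, 23, 19, 25. Mean = 22.
Difference = 16 − 22 = -6.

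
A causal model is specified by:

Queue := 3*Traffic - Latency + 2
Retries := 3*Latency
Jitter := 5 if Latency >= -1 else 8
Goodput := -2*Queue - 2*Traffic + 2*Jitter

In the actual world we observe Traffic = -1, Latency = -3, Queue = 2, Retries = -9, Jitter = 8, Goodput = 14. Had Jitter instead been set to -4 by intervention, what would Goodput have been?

The intervention breaks the incoming arrows to Jitter: Jitter := 5 if Latency >= -1 else 8 no longer applies, and Jitter = -4.
Queue = 3*Traffic - Latency + 2  [with Traffic=-1, Latency=-3]  = 2
Goodput = -2*Queue - 2*Traffic + 2*Jitter  [with Queue=2, Traffic=-1, Jitter=-4]  = -10

-10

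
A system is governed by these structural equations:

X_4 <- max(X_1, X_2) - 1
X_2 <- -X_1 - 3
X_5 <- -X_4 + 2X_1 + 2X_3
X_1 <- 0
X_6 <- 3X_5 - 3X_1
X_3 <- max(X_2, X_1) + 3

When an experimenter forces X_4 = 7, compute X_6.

-3

Under do(X_4=7), the mechanism X_4 <- max(X_1, X_2) - 1 is discarded; X_4 is fixed at 7.
X_2 = -X_1 - 3  [with X_1=0]  = -3
X_3 = max(X_2, X_1) + 3  [with X_2=-3, X_1=0]  = 3
X_5 = -X_4 + 2X_1 + 2X_3  [with X_4=7, X_1=0, X_3=3]  = -1
X_6 = 3X_5 - 3X_1  [with X_5=-1, X_1=0]  = -3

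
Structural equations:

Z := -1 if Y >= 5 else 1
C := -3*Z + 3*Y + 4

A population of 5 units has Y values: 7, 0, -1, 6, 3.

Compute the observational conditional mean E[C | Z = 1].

E[C|Z=1] averages over only the 3 units with Z=1 (Y = 0, -1, 3): C = 1, -2, 10, mean 3.

3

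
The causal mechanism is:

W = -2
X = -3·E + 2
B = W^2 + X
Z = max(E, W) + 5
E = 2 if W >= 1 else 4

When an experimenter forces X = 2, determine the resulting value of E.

4

The intervention breaks the incoming arrows to X: X = -3·E + 2 no longer applies, and X = 2.
Since E is not a descendant of the intervened variable, it is unaffected.
E = 2 if W >= 1 else 4  [with W=-2]  = 4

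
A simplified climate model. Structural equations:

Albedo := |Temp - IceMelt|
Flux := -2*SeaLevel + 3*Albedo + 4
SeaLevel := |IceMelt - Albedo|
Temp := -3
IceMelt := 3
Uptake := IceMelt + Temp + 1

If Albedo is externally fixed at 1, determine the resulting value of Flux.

do(Albedo=1) replaces the equation Albedo := |Temp - IceMelt| with the constant Albedo = 1.
SeaLevel = |IceMelt - Albedo|  [with IceMelt=3, Albedo=1]  = 2
Flux = -2*SeaLevel + 3*Albedo + 4  [with SeaLevel=2, Albedo=1]  = 3

3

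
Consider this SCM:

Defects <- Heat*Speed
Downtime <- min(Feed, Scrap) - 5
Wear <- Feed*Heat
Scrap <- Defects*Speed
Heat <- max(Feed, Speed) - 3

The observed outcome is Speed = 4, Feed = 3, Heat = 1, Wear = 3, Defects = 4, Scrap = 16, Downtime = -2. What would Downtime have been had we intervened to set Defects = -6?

Under do(Defects=-6), the mechanism Defects <- Heat*Speed is discarded; Defects is fixed at -6.
Scrap = Defects*Speed  [with Defects=-6, Speed=4]  = -24
Downtime = min(Feed, Scrap) - 5  [with Feed=3, Scrap=-24]  = -29

-29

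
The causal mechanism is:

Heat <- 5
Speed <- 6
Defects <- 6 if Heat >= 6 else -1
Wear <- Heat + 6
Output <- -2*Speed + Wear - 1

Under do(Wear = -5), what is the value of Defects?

-1

The intervention breaks the incoming arrows to Wear: Wear <- Heat + 6 no longer applies, and Wear = -5.
Defects is not downstream of the intervention, so its value is determined by the original equations.
Defects = 6 if Heat >= 6 else -1  [with Heat=5]  = -1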